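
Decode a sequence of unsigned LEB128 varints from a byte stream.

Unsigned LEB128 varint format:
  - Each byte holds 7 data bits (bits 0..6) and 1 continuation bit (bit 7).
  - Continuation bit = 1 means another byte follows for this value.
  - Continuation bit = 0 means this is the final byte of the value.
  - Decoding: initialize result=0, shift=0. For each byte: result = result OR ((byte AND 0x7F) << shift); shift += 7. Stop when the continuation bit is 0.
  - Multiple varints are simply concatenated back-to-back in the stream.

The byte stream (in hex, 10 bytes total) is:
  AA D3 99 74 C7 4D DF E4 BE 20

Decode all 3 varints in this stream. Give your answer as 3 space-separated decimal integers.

  byte[0]=0xAA cont=1 payload=0x2A=42: acc |= 42<<0 -> acc=42 shift=7
  byte[1]=0xD3 cont=1 payload=0x53=83: acc |= 83<<7 -> acc=10666 shift=14
  byte[2]=0x99 cont=1 payload=0x19=25: acc |= 25<<14 -> acc=420266 shift=21
  byte[3]=0x74 cont=0 payload=0x74=116: acc |= 116<<21 -> acc=243689898 shift=28 [end]
Varint 1: bytes[0:4] = AA D3 99 74 -> value 243689898 (4 byte(s))
  byte[4]=0xC7 cont=1 payload=0x47=71: acc |= 71<<0 -> acc=71 shift=7
  byte[5]=0x4D cont=0 payload=0x4D=77: acc |= 77<<7 -> acc=9927 shift=14 [end]
Varint 2: bytes[4:6] = C7 4D -> value 9927 (2 byte(s))
  byte[6]=0xDF cont=1 payload=0x5F=95: acc |= 95<<0 -> acc=95 shift=7
  byte[7]=0xE4 cont=1 payload=0x64=100: acc |= 100<<7 -> acc=12895 shift=14
  byte[8]=0xBE cont=1 payload=0x3E=62: acc |= 62<<14 -> acc=1028703 shift=21
  byte[9]=0x20 cont=0 payload=0x20=32: acc |= 32<<21 -> acc=68137567 shift=28 [end]
Varint 3: bytes[6:10] = DF E4 BE 20 -> value 68137567 (4 byte(s))

Answer: 243689898 9927 68137567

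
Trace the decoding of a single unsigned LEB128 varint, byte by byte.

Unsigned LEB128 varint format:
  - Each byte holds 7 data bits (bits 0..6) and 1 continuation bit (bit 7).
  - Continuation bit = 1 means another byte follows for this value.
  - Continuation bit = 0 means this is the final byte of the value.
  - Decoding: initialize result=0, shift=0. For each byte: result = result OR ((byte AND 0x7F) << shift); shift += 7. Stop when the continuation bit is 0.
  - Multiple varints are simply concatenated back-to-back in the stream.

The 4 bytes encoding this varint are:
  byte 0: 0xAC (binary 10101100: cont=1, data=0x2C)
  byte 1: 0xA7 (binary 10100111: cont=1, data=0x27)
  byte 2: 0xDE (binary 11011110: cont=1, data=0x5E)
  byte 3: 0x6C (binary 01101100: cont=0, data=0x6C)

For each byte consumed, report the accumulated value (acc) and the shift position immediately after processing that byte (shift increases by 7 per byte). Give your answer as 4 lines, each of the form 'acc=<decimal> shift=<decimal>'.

Answer: acc=44 shift=7
acc=5036 shift=14
acc=1545132 shift=21
acc=228037548 shift=28

Derivation:
byte 0=0xAC: payload=0x2C=44, contrib = 44<<0 = 44; acc -> 44, shift -> 7
byte 1=0xA7: payload=0x27=39, contrib = 39<<7 = 4992; acc -> 5036, shift -> 14
byte 2=0xDE: payload=0x5E=94, contrib = 94<<14 = 1540096; acc -> 1545132, shift -> 21
byte 3=0x6C: payload=0x6C=108, contrib = 108<<21 = 226492416; acc -> 228037548, shift -> 28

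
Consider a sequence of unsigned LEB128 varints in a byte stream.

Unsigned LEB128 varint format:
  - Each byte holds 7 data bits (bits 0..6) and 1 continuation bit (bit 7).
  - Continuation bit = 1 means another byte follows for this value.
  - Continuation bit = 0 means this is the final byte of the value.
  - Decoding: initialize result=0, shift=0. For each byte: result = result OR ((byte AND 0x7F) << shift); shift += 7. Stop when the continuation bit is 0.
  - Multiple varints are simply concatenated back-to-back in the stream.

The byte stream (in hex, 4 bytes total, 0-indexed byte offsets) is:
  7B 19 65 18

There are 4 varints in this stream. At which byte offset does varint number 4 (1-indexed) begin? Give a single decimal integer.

  byte[0]=0x7B cont=0 payload=0x7B=123: acc |= 123<<0 -> acc=123 shift=7 [end]
Varint 1: bytes[0:1] = 7B -> value 123 (1 byte(s))
  byte[1]=0x19 cont=0 payload=0x19=25: acc |= 25<<0 -> acc=25 shift=7 [end]
Varint 2: bytes[1:2] = 19 -> value 25 (1 byte(s))
  byte[2]=0x65 cont=0 payload=0x65=101: acc |= 101<<0 -> acc=101 shift=7 [end]
Varint 3: bytes[2:3] = 65 -> value 101 (1 byte(s))
  byte[3]=0x18 cont=0 payload=0x18=24: acc |= 24<<0 -> acc=24 shift=7 [end]
Varint 4: bytes[3:4] = 18 -> value 24 (1 byte(s))

Answer: 3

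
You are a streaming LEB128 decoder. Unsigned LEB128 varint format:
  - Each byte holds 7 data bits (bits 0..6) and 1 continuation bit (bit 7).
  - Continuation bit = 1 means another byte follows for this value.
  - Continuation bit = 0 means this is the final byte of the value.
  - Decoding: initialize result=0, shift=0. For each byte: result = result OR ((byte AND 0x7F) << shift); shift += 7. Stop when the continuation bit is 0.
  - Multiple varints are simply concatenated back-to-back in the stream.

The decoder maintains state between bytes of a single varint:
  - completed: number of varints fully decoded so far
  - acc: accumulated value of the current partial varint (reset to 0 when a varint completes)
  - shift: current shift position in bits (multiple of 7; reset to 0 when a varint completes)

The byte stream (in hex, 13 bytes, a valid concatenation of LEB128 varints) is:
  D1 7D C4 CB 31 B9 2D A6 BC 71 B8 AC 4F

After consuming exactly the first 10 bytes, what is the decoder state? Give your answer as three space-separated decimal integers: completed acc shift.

Answer: 4 0 0

Derivation:
byte[0]=0xD1 cont=1 payload=0x51: acc |= 81<<0 -> completed=0 acc=81 shift=7
byte[1]=0x7D cont=0 payload=0x7D: varint #1 complete (value=16081); reset -> completed=1 acc=0 shift=0
byte[2]=0xC4 cont=1 payload=0x44: acc |= 68<<0 -> completed=1 acc=68 shift=7
byte[3]=0xCB cont=1 payload=0x4B: acc |= 75<<7 -> completed=1 acc=9668 shift=14
byte[4]=0x31 cont=0 payload=0x31: varint #2 complete (value=812484); reset -> completed=2 acc=0 shift=0
byte[5]=0xB9 cont=1 payload=0x39: acc |= 57<<0 -> completed=2 acc=57 shift=7
byte[6]=0x2D cont=0 payload=0x2D: varint #3 complete (value=5817); reset -> completed=3 acc=0 shift=0
byte[7]=0xA6 cont=1 payload=0x26: acc |= 38<<0 -> completed=3 acc=38 shift=7
byte[8]=0xBC cont=1 payload=0x3C: acc |= 60<<7 -> completed=3 acc=7718 shift=14
byte[9]=0x71 cont=0 payload=0x71: varint #4 complete (value=1859110); reset -> completed=4 acc=0 shift=0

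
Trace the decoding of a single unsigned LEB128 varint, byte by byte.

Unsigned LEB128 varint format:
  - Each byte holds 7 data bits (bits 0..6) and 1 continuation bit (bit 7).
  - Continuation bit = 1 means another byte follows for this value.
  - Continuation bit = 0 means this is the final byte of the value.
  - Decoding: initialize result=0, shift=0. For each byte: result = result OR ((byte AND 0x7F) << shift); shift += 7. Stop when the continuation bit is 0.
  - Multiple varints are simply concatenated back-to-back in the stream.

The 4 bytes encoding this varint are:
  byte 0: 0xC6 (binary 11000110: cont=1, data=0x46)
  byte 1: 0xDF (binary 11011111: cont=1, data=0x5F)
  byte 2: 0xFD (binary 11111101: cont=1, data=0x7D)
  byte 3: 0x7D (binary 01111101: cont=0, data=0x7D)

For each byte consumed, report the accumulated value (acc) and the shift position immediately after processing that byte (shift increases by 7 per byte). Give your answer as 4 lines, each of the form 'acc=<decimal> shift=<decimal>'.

Answer: acc=70 shift=7
acc=12230 shift=14
acc=2060230 shift=21
acc=264204230 shift=28

Derivation:
byte 0=0xC6: payload=0x46=70, contrib = 70<<0 = 70; acc -> 70, shift -> 7
byte 1=0xDF: payload=0x5F=95, contrib = 95<<7 = 12160; acc -> 12230, shift -> 14
byte 2=0xFD: payload=0x7D=125, contrib = 125<<14 = 2048000; acc -> 2060230, shift -> 21
byte 3=0x7D: payload=0x7D=125, contrib = 125<<21 = 262144000; acc -> 264204230, shift -> 28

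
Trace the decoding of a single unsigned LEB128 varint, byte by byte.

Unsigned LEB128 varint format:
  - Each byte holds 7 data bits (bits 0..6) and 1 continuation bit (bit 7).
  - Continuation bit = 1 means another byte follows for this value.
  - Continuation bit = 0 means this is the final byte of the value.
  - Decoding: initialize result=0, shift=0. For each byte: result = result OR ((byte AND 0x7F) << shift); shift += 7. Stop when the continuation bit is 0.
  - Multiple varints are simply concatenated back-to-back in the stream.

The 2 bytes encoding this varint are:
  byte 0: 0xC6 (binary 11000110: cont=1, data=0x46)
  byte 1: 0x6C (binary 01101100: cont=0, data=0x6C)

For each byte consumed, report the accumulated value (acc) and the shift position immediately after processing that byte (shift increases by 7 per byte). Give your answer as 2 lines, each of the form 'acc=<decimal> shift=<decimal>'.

Answer: acc=70 shift=7
acc=13894 shift=14

Derivation:
byte 0=0xC6: payload=0x46=70, contrib = 70<<0 = 70; acc -> 70, shift -> 7
byte 1=0x6C: payload=0x6C=108, contrib = 108<<7 = 13824; acc -> 13894, shift -> 14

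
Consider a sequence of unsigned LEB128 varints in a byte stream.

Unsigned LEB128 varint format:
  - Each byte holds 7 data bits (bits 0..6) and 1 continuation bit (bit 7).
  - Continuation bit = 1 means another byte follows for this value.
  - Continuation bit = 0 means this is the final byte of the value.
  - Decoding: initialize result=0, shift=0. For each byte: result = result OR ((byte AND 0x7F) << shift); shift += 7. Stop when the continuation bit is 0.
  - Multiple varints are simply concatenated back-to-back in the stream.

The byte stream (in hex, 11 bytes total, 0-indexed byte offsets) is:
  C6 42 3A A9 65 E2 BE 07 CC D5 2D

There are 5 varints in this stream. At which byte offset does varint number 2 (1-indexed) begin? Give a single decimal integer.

Answer: 2

Derivation:
  byte[0]=0xC6 cont=1 payload=0x46=70: acc |= 70<<0 -> acc=70 shift=7
  byte[1]=0x42 cont=0 payload=0x42=66: acc |= 66<<7 -> acc=8518 shift=14 [end]
Varint 1: bytes[0:2] = C6 42 -> value 8518 (2 byte(s))
  byte[2]=0x3A cont=0 payload=0x3A=58: acc |= 58<<0 -> acc=58 shift=7 [end]
Varint 2: bytes[2:3] = 3A -> value 58 (1 byte(s))
  byte[3]=0xA9 cont=1 payload=0x29=41: acc |= 41<<0 -> acc=41 shift=7
  byte[4]=0x65 cont=0 payload=0x65=101: acc |= 101<<7 -> acc=12969 shift=14 [end]
Varint 3: bytes[3:5] = A9 65 -> value 12969 (2 byte(s))
  byte[5]=0xE2 cont=1 payload=0x62=98: acc |= 98<<0 -> acc=98 shift=7
  byte[6]=0xBE cont=1 payload=0x3E=62: acc |= 62<<7 -> acc=8034 shift=14
  byte[7]=0x07 cont=0 payload=0x07=7: acc |= 7<<14 -> acc=122722 shift=21 [end]
Varint 4: bytes[5:8] = E2 BE 07 -> value 122722 (3 byte(s))
  byte[8]=0xCC cont=1 payload=0x4C=76: acc |= 76<<0 -> acc=76 shift=7
  byte[9]=0xD5 cont=1 payload=0x55=85: acc |= 85<<7 -> acc=10956 shift=14
  byte[10]=0x2D cont=0 payload=0x2D=45: acc |= 45<<14 -> acc=748236 shift=21 [end]
Varint 5: bytes[8:11] = CC D5 2D -> value 748236 (3 byte(s))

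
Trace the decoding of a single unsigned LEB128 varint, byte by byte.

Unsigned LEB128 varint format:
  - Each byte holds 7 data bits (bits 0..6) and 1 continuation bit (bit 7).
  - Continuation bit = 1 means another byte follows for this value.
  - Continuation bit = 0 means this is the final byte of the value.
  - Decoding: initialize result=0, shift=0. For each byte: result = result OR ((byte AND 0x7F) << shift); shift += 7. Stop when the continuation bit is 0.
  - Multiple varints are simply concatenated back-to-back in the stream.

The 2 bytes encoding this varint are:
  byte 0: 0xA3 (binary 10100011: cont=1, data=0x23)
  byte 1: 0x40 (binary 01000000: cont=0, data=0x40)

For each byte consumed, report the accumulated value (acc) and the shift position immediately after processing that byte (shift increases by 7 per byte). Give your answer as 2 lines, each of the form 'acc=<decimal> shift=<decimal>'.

byte 0=0xA3: payload=0x23=35, contrib = 35<<0 = 35; acc -> 35, shift -> 7
byte 1=0x40: payload=0x40=64, contrib = 64<<7 = 8192; acc -> 8227, shift -> 14

Answer: acc=35 shift=7
acc=8227 shift=14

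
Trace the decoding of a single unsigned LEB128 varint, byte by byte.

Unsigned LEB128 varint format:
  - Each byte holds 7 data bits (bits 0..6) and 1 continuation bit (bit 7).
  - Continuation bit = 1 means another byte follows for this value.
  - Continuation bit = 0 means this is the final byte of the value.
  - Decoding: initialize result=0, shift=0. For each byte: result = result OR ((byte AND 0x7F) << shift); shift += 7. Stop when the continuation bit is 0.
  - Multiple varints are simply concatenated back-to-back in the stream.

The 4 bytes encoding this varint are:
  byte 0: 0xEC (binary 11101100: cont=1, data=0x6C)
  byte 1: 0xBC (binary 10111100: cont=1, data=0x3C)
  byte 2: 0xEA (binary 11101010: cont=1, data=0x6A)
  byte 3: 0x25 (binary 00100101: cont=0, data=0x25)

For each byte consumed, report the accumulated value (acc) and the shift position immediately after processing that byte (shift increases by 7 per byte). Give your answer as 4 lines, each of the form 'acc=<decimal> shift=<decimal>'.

byte 0=0xEC: payload=0x6C=108, contrib = 108<<0 = 108; acc -> 108, shift -> 7
byte 1=0xBC: payload=0x3C=60, contrib = 60<<7 = 7680; acc -> 7788, shift -> 14
byte 2=0xEA: payload=0x6A=106, contrib = 106<<14 = 1736704; acc -> 1744492, shift -> 21
byte 3=0x25: payload=0x25=37, contrib = 37<<21 = 77594624; acc -> 79339116, shift -> 28

Answer: acc=108 shift=7
acc=7788 shift=14
acc=1744492 shift=21
acc=79339116 shift=28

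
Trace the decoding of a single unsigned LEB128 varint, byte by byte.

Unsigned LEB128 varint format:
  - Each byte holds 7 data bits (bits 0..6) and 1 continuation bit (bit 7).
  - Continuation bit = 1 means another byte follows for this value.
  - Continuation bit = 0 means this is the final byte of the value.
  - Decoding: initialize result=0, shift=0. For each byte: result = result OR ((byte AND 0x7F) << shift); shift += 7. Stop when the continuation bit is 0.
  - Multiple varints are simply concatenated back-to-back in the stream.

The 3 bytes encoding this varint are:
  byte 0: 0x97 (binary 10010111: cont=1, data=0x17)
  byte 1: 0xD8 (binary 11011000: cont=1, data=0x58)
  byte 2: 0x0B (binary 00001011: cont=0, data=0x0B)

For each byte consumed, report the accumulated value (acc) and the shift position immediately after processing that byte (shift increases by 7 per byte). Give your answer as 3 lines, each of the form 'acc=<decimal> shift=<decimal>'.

Answer: acc=23 shift=7
acc=11287 shift=14
acc=191511 shift=21

Derivation:
byte 0=0x97: payload=0x17=23, contrib = 23<<0 = 23; acc -> 23, shift -> 7
byte 1=0xD8: payload=0x58=88, contrib = 88<<7 = 11264; acc -> 11287, shift -> 14
byte 2=0x0B: payload=0x0B=11, contrib = 11<<14 = 180224; acc -> 191511, shift -> 21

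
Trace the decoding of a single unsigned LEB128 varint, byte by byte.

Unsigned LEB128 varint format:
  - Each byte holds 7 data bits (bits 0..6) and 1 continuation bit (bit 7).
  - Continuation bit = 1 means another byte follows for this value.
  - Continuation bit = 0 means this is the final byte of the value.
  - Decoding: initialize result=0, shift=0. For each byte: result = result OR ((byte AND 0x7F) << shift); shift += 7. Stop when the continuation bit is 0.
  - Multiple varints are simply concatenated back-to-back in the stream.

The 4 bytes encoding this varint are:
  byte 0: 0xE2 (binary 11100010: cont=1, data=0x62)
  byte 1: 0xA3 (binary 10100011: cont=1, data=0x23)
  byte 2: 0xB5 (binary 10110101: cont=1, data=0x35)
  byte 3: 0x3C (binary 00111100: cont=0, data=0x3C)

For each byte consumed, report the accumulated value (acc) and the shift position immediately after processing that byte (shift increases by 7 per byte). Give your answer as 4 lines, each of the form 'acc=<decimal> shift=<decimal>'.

Answer: acc=98 shift=7
acc=4578 shift=14
acc=872930 shift=21
acc=126702050 shift=28

Derivation:
byte 0=0xE2: payload=0x62=98, contrib = 98<<0 = 98; acc -> 98, shift -> 7
byte 1=0xA3: payload=0x23=35, contrib = 35<<7 = 4480; acc -> 4578, shift -> 14
byte 2=0xB5: payload=0x35=53, contrib = 53<<14 = 868352; acc -> 872930, shift -> 21
byte 3=0x3C: payload=0x3C=60, contrib = 60<<21 = 125829120; acc -> 126702050, shift -> 28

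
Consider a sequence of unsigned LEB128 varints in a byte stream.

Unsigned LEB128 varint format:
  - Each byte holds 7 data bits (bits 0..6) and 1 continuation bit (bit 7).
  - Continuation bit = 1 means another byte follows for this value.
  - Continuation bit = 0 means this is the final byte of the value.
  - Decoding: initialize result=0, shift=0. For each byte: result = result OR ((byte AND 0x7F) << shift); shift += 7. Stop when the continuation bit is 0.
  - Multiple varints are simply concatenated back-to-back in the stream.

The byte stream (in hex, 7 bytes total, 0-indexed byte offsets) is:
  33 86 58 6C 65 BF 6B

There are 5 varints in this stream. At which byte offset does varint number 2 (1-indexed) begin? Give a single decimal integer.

Answer: 1

Derivation:
  byte[0]=0x33 cont=0 payload=0x33=51: acc |= 51<<0 -> acc=51 shift=7 [end]
Varint 1: bytes[0:1] = 33 -> value 51 (1 byte(s))
  byte[1]=0x86 cont=1 payload=0x06=6: acc |= 6<<0 -> acc=6 shift=7
  byte[2]=0x58 cont=0 payload=0x58=88: acc |= 88<<7 -> acc=11270 shift=14 [end]
Varint 2: bytes[1:3] = 86 58 -> value 11270 (2 byte(s))
  byte[3]=0x6C cont=0 payload=0x6C=108: acc |= 108<<0 -> acc=108 shift=7 [end]
Varint 3: bytes[3:4] = 6C -> value 108 (1 byte(s))
  byte[4]=0x65 cont=0 payload=0x65=101: acc |= 101<<0 -> acc=101 shift=7 [end]
Varint 4: bytes[4:5] = 65 -> value 101 (1 byte(s))
  byte[5]=0xBF cont=1 payload=0x3F=63: acc |= 63<<0 -> acc=63 shift=7
  byte[6]=0x6B cont=0 payload=0x6B=107: acc |= 107<<7 -> acc=13759 shift=14 [end]
Varint 5: bytes[5:7] = BF 6B -> value 13759 (2 byte(s))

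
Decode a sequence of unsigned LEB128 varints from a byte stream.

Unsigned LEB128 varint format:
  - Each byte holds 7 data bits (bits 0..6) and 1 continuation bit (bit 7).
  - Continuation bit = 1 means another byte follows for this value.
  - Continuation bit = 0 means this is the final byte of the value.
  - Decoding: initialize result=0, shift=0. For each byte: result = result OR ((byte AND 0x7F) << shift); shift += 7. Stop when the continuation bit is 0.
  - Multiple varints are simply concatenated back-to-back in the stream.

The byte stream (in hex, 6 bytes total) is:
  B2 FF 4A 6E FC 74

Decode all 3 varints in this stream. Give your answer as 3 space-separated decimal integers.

  byte[0]=0xB2 cont=1 payload=0x32=50: acc |= 50<<0 -> acc=50 shift=7
  byte[1]=0xFF cont=1 payload=0x7F=127: acc |= 127<<7 -> acc=16306 shift=14
  byte[2]=0x4A cont=0 payload=0x4A=74: acc |= 74<<14 -> acc=1228722 shift=21 [end]
Varint 1: bytes[0:3] = B2 FF 4A -> value 1228722 (3 byte(s))
  byte[3]=0x6E cont=0 payload=0x6E=110: acc |= 110<<0 -> acc=110 shift=7 [end]
Varint 2: bytes[3:4] = 6E -> value 110 (1 byte(s))
  byte[4]=0xFC cont=1 payload=0x7C=124: acc |= 124<<0 -> acc=124 shift=7
  byte[5]=0x74 cont=0 payload=0x74=116: acc |= 116<<7 -> acc=14972 shift=14 [end]
Varint 3: bytes[4:6] = FC 74 -> value 14972 (2 byte(s))

Answer: 1228722 110 14972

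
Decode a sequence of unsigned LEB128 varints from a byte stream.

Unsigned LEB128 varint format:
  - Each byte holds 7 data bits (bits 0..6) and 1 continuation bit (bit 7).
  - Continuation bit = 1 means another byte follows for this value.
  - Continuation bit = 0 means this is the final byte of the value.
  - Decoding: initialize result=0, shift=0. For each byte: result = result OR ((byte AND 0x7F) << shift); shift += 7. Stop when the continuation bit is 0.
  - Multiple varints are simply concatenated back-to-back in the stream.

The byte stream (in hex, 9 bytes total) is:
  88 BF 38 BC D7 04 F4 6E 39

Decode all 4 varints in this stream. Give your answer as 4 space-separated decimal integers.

Answer: 925576 76732 14196 57

Derivation:
  byte[0]=0x88 cont=1 payload=0x08=8: acc |= 8<<0 -> acc=8 shift=7
  byte[1]=0xBF cont=1 payload=0x3F=63: acc |= 63<<7 -> acc=8072 shift=14
  byte[2]=0x38 cont=0 payload=0x38=56: acc |= 56<<14 -> acc=925576 shift=21 [end]
Varint 1: bytes[0:3] = 88 BF 38 -> value 925576 (3 byte(s))
  byte[3]=0xBC cont=1 payload=0x3C=60: acc |= 60<<0 -> acc=60 shift=7
  byte[4]=0xD7 cont=1 payload=0x57=87: acc |= 87<<7 -> acc=11196 shift=14
  byte[5]=0x04 cont=0 payload=0x04=4: acc |= 4<<14 -> acc=76732 shift=21 [end]
Varint 2: bytes[3:6] = BC D7 04 -> value 76732 (3 byte(s))
  byte[6]=0xF4 cont=1 payload=0x74=116: acc |= 116<<0 -> acc=116 shift=7
  byte[7]=0x6E cont=0 payload=0x6E=110: acc |= 110<<7 -> acc=14196 shift=14 [end]
Varint 3: bytes[6:8] = F4 6E -> value 14196 (2 byte(s))
  byte[8]=0x39 cont=0 payload=0x39=57: acc |= 57<<0 -> acc=57 shift=7 [end]
Varint 4: bytes[8:9] = 39 -> value 57 (1 byte(s))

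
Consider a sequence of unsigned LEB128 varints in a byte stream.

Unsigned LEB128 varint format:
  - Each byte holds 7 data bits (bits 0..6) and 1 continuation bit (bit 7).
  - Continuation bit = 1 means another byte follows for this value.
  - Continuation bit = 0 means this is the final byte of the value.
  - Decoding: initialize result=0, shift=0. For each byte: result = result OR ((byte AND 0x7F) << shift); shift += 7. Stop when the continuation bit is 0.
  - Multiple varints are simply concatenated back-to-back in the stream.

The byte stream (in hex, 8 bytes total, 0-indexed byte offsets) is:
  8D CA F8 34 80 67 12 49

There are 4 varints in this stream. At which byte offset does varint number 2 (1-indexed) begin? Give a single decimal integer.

Answer: 4

Derivation:
  byte[0]=0x8D cont=1 payload=0x0D=13: acc |= 13<<0 -> acc=13 shift=7
  byte[1]=0xCA cont=1 payload=0x4A=74: acc |= 74<<7 -> acc=9485 shift=14
  byte[2]=0xF8 cont=1 payload=0x78=120: acc |= 120<<14 -> acc=1975565 shift=21
  byte[3]=0x34 cont=0 payload=0x34=52: acc |= 52<<21 -> acc=111027469 shift=28 [end]
Varint 1: bytes[0:4] = 8D CA F8 34 -> value 111027469 (4 byte(s))
  byte[4]=0x80 cont=1 payload=0x00=0: acc |= 0<<0 -> acc=0 shift=7
  byte[5]=0x67 cont=0 payload=0x67=103: acc |= 103<<7 -> acc=13184 shift=14 [end]
Varint 2: bytes[4:6] = 80 67 -> value 13184 (2 byte(s))
  byte[6]=0x12 cont=0 payload=0x12=18: acc |= 18<<0 -> acc=18 shift=7 [end]
Varint 3: bytes[6:7] = 12 -> value 18 (1 byte(s))
  byte[7]=0x49 cont=0 payload=0x49=73: acc |= 73<<0 -> acc=73 shift=7 [end]
Varint 4: bytes[7:8] = 49 -> value 73 (1 byte(s))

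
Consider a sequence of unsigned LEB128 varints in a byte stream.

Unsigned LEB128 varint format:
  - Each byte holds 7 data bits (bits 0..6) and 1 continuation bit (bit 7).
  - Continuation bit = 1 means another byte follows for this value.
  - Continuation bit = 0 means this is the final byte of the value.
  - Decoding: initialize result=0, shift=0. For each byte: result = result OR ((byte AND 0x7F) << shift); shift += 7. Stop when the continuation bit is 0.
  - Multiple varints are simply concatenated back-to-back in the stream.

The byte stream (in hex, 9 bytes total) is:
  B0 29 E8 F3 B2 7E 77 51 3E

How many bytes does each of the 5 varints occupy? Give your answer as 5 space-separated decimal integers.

Answer: 2 4 1 1 1

Derivation:
  byte[0]=0xB0 cont=1 payload=0x30=48: acc |= 48<<0 -> acc=48 shift=7
  byte[1]=0x29 cont=0 payload=0x29=41: acc |= 41<<7 -> acc=5296 shift=14 [end]
Varint 1: bytes[0:2] = B0 29 -> value 5296 (2 byte(s))
  byte[2]=0xE8 cont=1 payload=0x68=104: acc |= 104<<0 -> acc=104 shift=7
  byte[3]=0xF3 cont=1 payload=0x73=115: acc |= 115<<7 -> acc=14824 shift=14
  byte[4]=0xB2 cont=1 payload=0x32=50: acc |= 50<<14 -> acc=834024 shift=21
  byte[5]=0x7E cont=0 payload=0x7E=126: acc |= 126<<21 -> acc=265075176 shift=28 [end]
Varint 2: bytes[2:6] = E8 F3 B2 7E -> value 265075176 (4 byte(s))
  byte[6]=0x77 cont=0 payload=0x77=119: acc |= 119<<0 -> acc=119 shift=7 [end]
Varint 3: bytes[6:7] = 77 -> value 119 (1 byte(s))
  byte[7]=0x51 cont=0 payload=0x51=81: acc |= 81<<0 -> acc=81 shift=7 [end]
Varint 4: bytes[7:8] = 51 -> value 81 (1 byte(s))
  byte[8]=0x3E cont=0 payload=0x3E=62: acc |= 62<<0 -> acc=62 shift=7 [end]
Varint 5: bytes[8:9] = 3E -> value 62 (1 byte(s))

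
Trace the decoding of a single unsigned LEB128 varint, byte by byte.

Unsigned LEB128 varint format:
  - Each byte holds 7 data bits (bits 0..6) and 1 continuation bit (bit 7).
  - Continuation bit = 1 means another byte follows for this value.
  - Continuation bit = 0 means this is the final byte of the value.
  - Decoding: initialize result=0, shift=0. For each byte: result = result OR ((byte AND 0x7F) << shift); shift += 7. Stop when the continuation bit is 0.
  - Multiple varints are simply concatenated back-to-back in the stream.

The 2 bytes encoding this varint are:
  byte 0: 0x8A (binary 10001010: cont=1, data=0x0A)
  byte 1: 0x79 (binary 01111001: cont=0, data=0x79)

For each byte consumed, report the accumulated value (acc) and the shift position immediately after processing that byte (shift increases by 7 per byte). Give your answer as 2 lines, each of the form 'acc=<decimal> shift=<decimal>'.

Answer: acc=10 shift=7
acc=15498 shift=14

Derivation:
byte 0=0x8A: payload=0x0A=10, contrib = 10<<0 = 10; acc -> 10, shift -> 7
byte 1=0x79: payload=0x79=121, contrib = 121<<7 = 15488; acc -> 15498, shift -> 14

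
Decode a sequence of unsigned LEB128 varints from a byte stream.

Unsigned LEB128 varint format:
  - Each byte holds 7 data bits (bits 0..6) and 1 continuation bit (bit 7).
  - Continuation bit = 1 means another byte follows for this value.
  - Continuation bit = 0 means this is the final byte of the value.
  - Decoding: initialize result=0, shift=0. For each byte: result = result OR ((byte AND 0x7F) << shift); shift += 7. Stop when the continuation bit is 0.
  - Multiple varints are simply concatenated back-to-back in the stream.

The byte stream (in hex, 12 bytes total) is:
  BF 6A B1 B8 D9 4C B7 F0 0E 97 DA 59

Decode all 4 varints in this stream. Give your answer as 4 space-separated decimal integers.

  byte[0]=0xBF cont=1 payload=0x3F=63: acc |= 63<<0 -> acc=63 shift=7
  byte[1]=0x6A cont=0 payload=0x6A=106: acc |= 106<<7 -> acc=13631 shift=14 [end]
Varint 1: bytes[0:2] = BF 6A -> value 13631 (2 byte(s))
  byte[2]=0xB1 cont=1 payload=0x31=49: acc |= 49<<0 -> acc=49 shift=7
  byte[3]=0xB8 cont=1 payload=0x38=56: acc |= 56<<7 -> acc=7217 shift=14
  byte[4]=0xD9 cont=1 payload=0x59=89: acc |= 89<<14 -> acc=1465393 shift=21
  byte[5]=0x4C cont=0 payload=0x4C=76: acc |= 76<<21 -> acc=160848945 shift=28 [end]
Varint 2: bytes[2:6] = B1 B8 D9 4C -> value 160848945 (4 byte(s))
  byte[6]=0xB7 cont=1 payload=0x37=55: acc |= 55<<0 -> acc=55 shift=7
  byte[7]=0xF0 cont=1 payload=0x70=112: acc |= 112<<7 -> acc=14391 shift=14
  byte[8]=0x0E cont=0 payload=0x0E=14: acc |= 14<<14 -> acc=243767 shift=21 [end]
Varint 3: bytes[6:9] = B7 F0 0E -> value 243767 (3 byte(s))
  byte[9]=0x97 cont=1 payload=0x17=23: acc |= 23<<0 -> acc=23 shift=7
  byte[10]=0xDA cont=1 payload=0x5A=90: acc |= 90<<7 -> acc=11543 shift=14
  byte[11]=0x59 cont=0 payload=0x59=89: acc |= 89<<14 -> acc=1469719 shift=21 [end]
Varint 4: bytes[9:12] = 97 DA 59 -> value 1469719 (3 byte(s))

Answer: 13631 160848945 243767 1469719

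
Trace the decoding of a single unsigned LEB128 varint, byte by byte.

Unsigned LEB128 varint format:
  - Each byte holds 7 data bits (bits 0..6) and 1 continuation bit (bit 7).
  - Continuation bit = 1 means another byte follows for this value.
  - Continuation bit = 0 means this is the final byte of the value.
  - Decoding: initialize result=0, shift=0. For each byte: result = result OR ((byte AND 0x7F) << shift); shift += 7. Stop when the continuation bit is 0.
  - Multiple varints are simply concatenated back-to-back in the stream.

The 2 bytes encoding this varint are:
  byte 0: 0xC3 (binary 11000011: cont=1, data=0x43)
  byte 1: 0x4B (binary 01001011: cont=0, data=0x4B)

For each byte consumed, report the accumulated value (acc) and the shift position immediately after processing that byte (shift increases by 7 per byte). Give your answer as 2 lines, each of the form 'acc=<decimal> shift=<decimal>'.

Answer: acc=67 shift=7
acc=9667 shift=14

Derivation:
byte 0=0xC3: payload=0x43=67, contrib = 67<<0 = 67; acc -> 67, shift -> 7
byte 1=0x4B: payload=0x4B=75, contrib = 75<<7 = 9600; acc -> 9667, shift -> 14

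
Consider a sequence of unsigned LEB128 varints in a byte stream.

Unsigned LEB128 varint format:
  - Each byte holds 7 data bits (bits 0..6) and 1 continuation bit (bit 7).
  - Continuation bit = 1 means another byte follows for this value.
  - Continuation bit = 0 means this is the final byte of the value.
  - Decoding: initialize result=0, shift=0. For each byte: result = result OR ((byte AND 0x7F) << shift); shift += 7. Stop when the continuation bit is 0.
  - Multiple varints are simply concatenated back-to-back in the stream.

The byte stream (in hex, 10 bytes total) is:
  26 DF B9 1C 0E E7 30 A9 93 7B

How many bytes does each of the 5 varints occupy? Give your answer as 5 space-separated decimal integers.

  byte[0]=0x26 cont=0 payload=0x26=38: acc |= 38<<0 -> acc=38 shift=7 [end]
Varint 1: bytes[0:1] = 26 -> value 38 (1 byte(s))
  byte[1]=0xDF cont=1 payload=0x5F=95: acc |= 95<<0 -> acc=95 shift=7
  byte[2]=0xB9 cont=1 payload=0x39=57: acc |= 57<<7 -> acc=7391 shift=14
  byte[3]=0x1C cont=0 payload=0x1C=28: acc |= 28<<14 -> acc=466143 shift=21 [end]
Varint 2: bytes[1:4] = DF B9 1C -> value 466143 (3 byte(s))
  byte[4]=0x0E cont=0 payload=0x0E=14: acc |= 14<<0 -> acc=14 shift=7 [end]
Varint 3: bytes[4:5] = 0E -> value 14 (1 byte(s))
  byte[5]=0xE7 cont=1 payload=0x67=103: acc |= 103<<0 -> acc=103 shift=7
  byte[6]=0x30 cont=0 payload=0x30=48: acc |= 48<<7 -> acc=6247 shift=14 [end]
Varint 4: bytes[5:7] = E7 30 -> value 6247 (2 byte(s))
  byte[7]=0xA9 cont=1 payload=0x29=41: acc |= 41<<0 -> acc=41 shift=7
  byte[8]=0x93 cont=1 payload=0x13=19: acc |= 19<<7 -> acc=2473 shift=14
  byte[9]=0x7B cont=0 payload=0x7B=123: acc |= 123<<14 -> acc=2017705 shift=21 [end]
Varint 5: bytes[7:10] = A9 93 7B -> value 2017705 (3 byte(s))

Answer: 1 3 1 2 3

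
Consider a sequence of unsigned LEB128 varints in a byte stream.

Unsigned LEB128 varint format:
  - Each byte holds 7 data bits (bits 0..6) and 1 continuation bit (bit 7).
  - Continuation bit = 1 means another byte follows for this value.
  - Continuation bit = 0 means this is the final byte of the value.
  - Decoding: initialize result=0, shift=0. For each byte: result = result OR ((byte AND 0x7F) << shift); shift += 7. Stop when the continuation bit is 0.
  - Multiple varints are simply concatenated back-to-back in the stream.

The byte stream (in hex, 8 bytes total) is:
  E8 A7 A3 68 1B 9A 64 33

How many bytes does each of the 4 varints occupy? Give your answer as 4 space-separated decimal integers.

Answer: 4 1 2 1

Derivation:
  byte[0]=0xE8 cont=1 payload=0x68=104: acc |= 104<<0 -> acc=104 shift=7
  byte[1]=0xA7 cont=1 payload=0x27=39: acc |= 39<<7 -> acc=5096 shift=14
  byte[2]=0xA3 cont=1 payload=0x23=35: acc |= 35<<14 -> acc=578536 shift=21
  byte[3]=0x68 cont=0 payload=0x68=104: acc |= 104<<21 -> acc=218682344 shift=28 [end]
Varint 1: bytes[0:4] = E8 A7 A3 68 -> value 218682344 (4 byte(s))
  byte[4]=0x1B cont=0 payload=0x1B=27: acc |= 27<<0 -> acc=27 shift=7 [end]
Varint 2: bytes[4:5] = 1B -> value 27 (1 byte(s))
  byte[5]=0x9A cont=1 payload=0x1A=26: acc |= 26<<0 -> acc=26 shift=7
  byte[6]=0x64 cont=0 payload=0x64=100: acc |= 100<<7 -> acc=12826 shift=14 [end]
Varint 3: bytes[5:7] = 9A 64 -> value 12826 (2 byte(s))
  byte[7]=0x33 cont=0 payload=0x33=51: acc |= 51<<0 -> acc=51 shift=7 [end]
Varint 4: bytes[7:8] = 33 -> value 51 (1 byte(s))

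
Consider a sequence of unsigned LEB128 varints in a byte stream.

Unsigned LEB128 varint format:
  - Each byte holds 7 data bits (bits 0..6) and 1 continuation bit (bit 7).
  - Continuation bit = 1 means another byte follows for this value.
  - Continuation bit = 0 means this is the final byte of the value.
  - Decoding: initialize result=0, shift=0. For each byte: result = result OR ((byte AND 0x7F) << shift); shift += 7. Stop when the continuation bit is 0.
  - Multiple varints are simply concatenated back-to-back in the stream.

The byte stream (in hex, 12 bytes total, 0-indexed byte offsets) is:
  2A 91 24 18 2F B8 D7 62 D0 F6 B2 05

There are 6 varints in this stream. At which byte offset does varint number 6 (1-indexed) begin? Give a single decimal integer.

  byte[0]=0x2A cont=0 payload=0x2A=42: acc |= 42<<0 -> acc=42 shift=7 [end]
Varint 1: bytes[0:1] = 2A -> value 42 (1 byte(s))
  byte[1]=0x91 cont=1 payload=0x11=17: acc |= 17<<0 -> acc=17 shift=7
  byte[2]=0x24 cont=0 payload=0x24=36: acc |= 36<<7 -> acc=4625 shift=14 [end]
Varint 2: bytes[1:3] = 91 24 -> value 4625 (2 byte(s))
  byte[3]=0x18 cont=0 payload=0x18=24: acc |= 24<<0 -> acc=24 shift=7 [end]
Varint 3: bytes[3:4] = 18 -> value 24 (1 byte(s))
  byte[4]=0x2F cont=0 payload=0x2F=47: acc |= 47<<0 -> acc=47 shift=7 [end]
Varint 4: bytes[4:5] = 2F -> value 47 (1 byte(s))
  byte[5]=0xB8 cont=1 payload=0x38=56: acc |= 56<<0 -> acc=56 shift=7
  byte[6]=0xD7 cont=1 payload=0x57=87: acc |= 87<<7 -> acc=11192 shift=14
  byte[7]=0x62 cont=0 payload=0x62=98: acc |= 98<<14 -> acc=1616824 shift=21 [end]
Varint 5: bytes[5:8] = B8 D7 62 -> value 1616824 (3 byte(s))
  byte[8]=0xD0 cont=1 payload=0x50=80: acc |= 80<<0 -> acc=80 shift=7
  byte[9]=0xF6 cont=1 payload=0x76=118: acc |= 118<<7 -> acc=15184 shift=14
  byte[10]=0xB2 cont=1 payload=0x32=50: acc |= 50<<14 -> acc=834384 shift=21
  byte[11]=0x05 cont=0 payload=0x05=5: acc |= 5<<21 -> acc=11320144 shift=28 [end]
Varint 6: bytes[8:12] = D0 F6 B2 05 -> value 11320144 (4 byte(s))

Answer: 8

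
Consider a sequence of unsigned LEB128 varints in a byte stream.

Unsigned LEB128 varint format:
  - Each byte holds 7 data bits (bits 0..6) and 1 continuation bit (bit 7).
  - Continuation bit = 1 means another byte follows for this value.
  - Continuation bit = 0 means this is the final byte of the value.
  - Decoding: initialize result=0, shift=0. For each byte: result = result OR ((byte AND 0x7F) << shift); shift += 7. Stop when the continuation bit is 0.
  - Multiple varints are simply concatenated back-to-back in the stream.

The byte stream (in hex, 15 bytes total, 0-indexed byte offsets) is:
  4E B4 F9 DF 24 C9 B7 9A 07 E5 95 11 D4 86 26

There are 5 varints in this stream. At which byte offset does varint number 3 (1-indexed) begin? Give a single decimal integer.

Answer: 5

Derivation:
  byte[0]=0x4E cont=0 payload=0x4E=78: acc |= 78<<0 -> acc=78 shift=7 [end]
Varint 1: bytes[0:1] = 4E -> value 78 (1 byte(s))
  byte[1]=0xB4 cont=1 payload=0x34=52: acc |= 52<<0 -> acc=52 shift=7
  byte[2]=0xF9 cont=1 payload=0x79=121: acc |= 121<<7 -> acc=15540 shift=14
  byte[3]=0xDF cont=1 payload=0x5F=95: acc |= 95<<14 -> acc=1572020 shift=21
  byte[4]=0x24 cont=0 payload=0x24=36: acc |= 36<<21 -> acc=77069492 shift=28 [end]
Varint 2: bytes[1:5] = B4 F9 DF 24 -> value 77069492 (4 byte(s))
  byte[5]=0xC9 cont=1 payload=0x49=73: acc |= 73<<0 -> acc=73 shift=7
  byte[6]=0xB7 cont=1 payload=0x37=55: acc |= 55<<7 -> acc=7113 shift=14
  byte[7]=0x9A cont=1 payload=0x1A=26: acc |= 26<<14 -> acc=433097 shift=21
  byte[8]=0x07 cont=0 payload=0x07=7: acc |= 7<<21 -> acc=15113161 shift=28 [end]
Varint 3: bytes[5:9] = C9 B7 9A 07 -> value 15113161 (4 byte(s))
  byte[9]=0xE5 cont=1 payload=0x65=101: acc |= 101<<0 -> acc=101 shift=7
  byte[10]=0x95 cont=1 payload=0x15=21: acc |= 21<<7 -> acc=2789 shift=14
  byte[11]=0x11 cont=0 payload=0x11=17: acc |= 17<<14 -> acc=281317 shift=21 [end]
Varint 4: bytes[9:12] = E5 95 11 -> value 281317 (3 byte(s))
  byte[12]=0xD4 cont=1 payload=0x54=84: acc |= 84<<0 -> acc=84 shift=7
  byte[13]=0x86 cont=1 payload=0x06=6: acc |= 6<<7 -> acc=852 shift=14
  byte[14]=0x26 cont=0 payload=0x26=38: acc |= 38<<14 -> acc=623444 shift=21 [end]
Varint 5: bytes[12:15] = D4 86 26 -> value 623444 (3 byte(s))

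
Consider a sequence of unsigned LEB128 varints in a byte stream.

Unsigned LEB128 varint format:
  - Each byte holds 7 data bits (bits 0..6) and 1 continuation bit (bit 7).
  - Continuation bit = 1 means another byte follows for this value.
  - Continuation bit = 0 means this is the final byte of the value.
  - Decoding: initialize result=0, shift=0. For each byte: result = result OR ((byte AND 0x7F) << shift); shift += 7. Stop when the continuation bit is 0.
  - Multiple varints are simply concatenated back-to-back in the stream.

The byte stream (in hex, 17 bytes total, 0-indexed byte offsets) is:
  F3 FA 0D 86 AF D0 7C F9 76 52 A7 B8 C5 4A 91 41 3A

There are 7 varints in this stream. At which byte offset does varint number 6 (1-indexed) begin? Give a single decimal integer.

  byte[0]=0xF3 cont=1 payload=0x73=115: acc |= 115<<0 -> acc=115 shift=7
  byte[1]=0xFA cont=1 payload=0x7A=122: acc |= 122<<7 -> acc=15731 shift=14
  byte[2]=0x0D cont=0 payload=0x0D=13: acc |= 13<<14 -> acc=228723 shift=21 [end]
Varint 1: bytes[0:3] = F3 FA 0D -> value 228723 (3 byte(s))
  byte[3]=0x86 cont=1 payload=0x06=6: acc |= 6<<0 -> acc=6 shift=7
  byte[4]=0xAF cont=1 payload=0x2F=47: acc |= 47<<7 -> acc=6022 shift=14
  byte[5]=0xD0 cont=1 payload=0x50=80: acc |= 80<<14 -> acc=1316742 shift=21
  byte[6]=0x7C cont=0 payload=0x7C=124: acc |= 124<<21 -> acc=261363590 shift=28 [end]
Varint 2: bytes[3:7] = 86 AF D0 7C -> value 261363590 (4 byte(s))
  byte[7]=0xF9 cont=1 payload=0x79=121: acc |= 121<<0 -> acc=121 shift=7
  byte[8]=0x76 cont=0 payload=0x76=118: acc |= 118<<7 -> acc=15225 shift=14 [end]
Varint 3: bytes[7:9] = F9 76 -> value 15225 (2 byte(s))
  byte[9]=0x52 cont=0 payload=0x52=82: acc |= 82<<0 -> acc=82 shift=7 [end]
Varint 4: bytes[9:10] = 52 -> value 82 (1 byte(s))
  byte[10]=0xA7 cont=1 payload=0x27=39: acc |= 39<<0 -> acc=39 shift=7
  byte[11]=0xB8 cont=1 payload=0x38=56: acc |= 56<<7 -> acc=7207 shift=14
  byte[12]=0xC5 cont=1 payload=0x45=69: acc |= 69<<14 -> acc=1137703 shift=21
  byte[13]=0x4A cont=0 payload=0x4A=74: acc |= 74<<21 -> acc=156326951 shift=28 [end]
Varint 5: bytes[10:14] = A7 B8 C5 4A -> value 156326951 (4 byte(s))
  byte[14]=0x91 cont=1 payload=0x11=17: acc |= 17<<0 -> acc=17 shift=7
  byte[15]=0x41 cont=0 payload=0x41=65: acc |= 65<<7 -> acc=8337 shift=14 [end]
Varint 6: bytes[14:16] = 91 41 -> value 8337 (2 byte(s))
  byte[16]=0x3A cont=0 payload=0x3A=58: acc |= 58<<0 -> acc=58 shift=7 [end]
Varint 7: bytes[16:17] = 3A -> value 58 (1 byte(s))

Answer: 14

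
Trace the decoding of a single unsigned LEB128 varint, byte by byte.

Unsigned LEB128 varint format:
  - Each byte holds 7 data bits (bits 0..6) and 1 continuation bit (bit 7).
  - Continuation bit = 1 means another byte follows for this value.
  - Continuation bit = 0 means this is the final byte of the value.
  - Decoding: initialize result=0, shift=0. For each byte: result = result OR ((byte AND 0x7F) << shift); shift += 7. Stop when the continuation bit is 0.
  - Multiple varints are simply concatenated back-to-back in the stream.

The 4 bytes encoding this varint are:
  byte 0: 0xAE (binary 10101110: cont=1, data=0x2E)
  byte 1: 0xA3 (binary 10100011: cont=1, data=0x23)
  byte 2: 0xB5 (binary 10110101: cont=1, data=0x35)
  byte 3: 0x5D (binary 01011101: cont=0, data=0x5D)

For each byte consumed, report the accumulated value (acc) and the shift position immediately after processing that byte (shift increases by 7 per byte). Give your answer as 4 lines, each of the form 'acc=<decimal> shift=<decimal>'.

byte 0=0xAE: payload=0x2E=46, contrib = 46<<0 = 46; acc -> 46, shift -> 7
byte 1=0xA3: payload=0x23=35, contrib = 35<<7 = 4480; acc -> 4526, shift -> 14
byte 2=0xB5: payload=0x35=53, contrib = 53<<14 = 868352; acc -> 872878, shift -> 21
byte 3=0x5D: payload=0x5D=93, contrib = 93<<21 = 195035136; acc -> 195908014, shift -> 28

Answer: acc=46 shift=7
acc=4526 shift=14
acc=872878 shift=21
acc=195908014 shift=28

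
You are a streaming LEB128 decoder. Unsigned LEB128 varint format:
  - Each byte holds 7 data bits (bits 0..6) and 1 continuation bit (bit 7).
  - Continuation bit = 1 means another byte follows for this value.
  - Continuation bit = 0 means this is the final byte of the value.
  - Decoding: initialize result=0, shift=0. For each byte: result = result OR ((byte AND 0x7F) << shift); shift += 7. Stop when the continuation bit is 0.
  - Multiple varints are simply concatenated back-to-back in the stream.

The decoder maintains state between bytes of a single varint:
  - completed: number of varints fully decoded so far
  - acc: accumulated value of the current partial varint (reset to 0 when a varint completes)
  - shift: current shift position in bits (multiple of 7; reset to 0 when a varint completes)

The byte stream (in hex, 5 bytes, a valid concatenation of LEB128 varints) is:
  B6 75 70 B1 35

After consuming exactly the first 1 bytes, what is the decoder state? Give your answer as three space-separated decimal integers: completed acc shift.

Answer: 0 54 7

Derivation:
byte[0]=0xB6 cont=1 payload=0x36: acc |= 54<<0 -> completed=0 acc=54 shift=7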